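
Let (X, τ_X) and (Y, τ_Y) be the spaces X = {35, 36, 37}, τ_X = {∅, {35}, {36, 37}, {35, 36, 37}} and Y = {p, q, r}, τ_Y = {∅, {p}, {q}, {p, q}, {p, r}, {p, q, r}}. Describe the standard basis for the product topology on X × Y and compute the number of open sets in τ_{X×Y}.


Basis B = {∅ × ∅, {35} × {p}, {35} × {q}, {35} × {p, q}, {35} × {p, r}, {36, 37} × {p}, {36, 37} × {q}, {35} × {p, q, r}, {35, 36, 37} × {p}, {35, 36, 37} × {q}, {36, 37} × {p, q}, {36, 37} × {p, r}, {35, 36, 37} × {p, q}, {35, 36, 37} × {p, r}, {36, 37} × {p, q, r}, {35, 36, 37} × {p, q, r}}; |τ_{X×Y}| = 36.

Enumerate products U × V with U ∈ τ_X, V ∈ τ_Y (deduplicated):
  ∅ × ∅ = {} (∅)
  {35} × {p} = {(35,p)}
  {35} × {q} = {(35,q)}
  {35} × {p, q} = {(35,p), (35,q)}
  {35} × {p, r} = {(35,p), (35,r)}
  {36, 37} × {p} = {(36,p), (37,p)}
  {36, 37} × {q} = {(36,q), (37,q)}
  {35} × {p, q, r} = {(35,p), (35,q), (35,r)}
  {35, 36, 37} × {p} = {(35,p), (36,p), (37,p)}
  {35, 36, 37} × {q} = {(35,q), (36,q), (37,q)}
  {36, 37} × {p, q} = {(36,p), (36,q), (37,p), (37,q)}
  {36, 37} × {p, r} = {(36,p), (36,r), (37,p), (37,r)}
  {35, 36, 37} × {p, q} = {(35,p), (35,q), (36,p), (36,q), (37,p), (37,q)}
  {35, 36, 37} × {p, r} = {(35,p), (35,r), (36,p), (36,r), (37,p), (37,r)}
  {36, 37} × {p, q, r} = {(36,p), (36,q), (36,r), (37,p), (37,q), (37,r)}
  {35, 36, 37} × {p, q, r} = {(35,p), (35,q), (35,r), (36,p), (36,q), (36,r), (37,p), (37,q), (37,r)}
These 16 distinct sets form the basis B.
Close under arbitrary unions to get τ_{X×Y}; counting gives |τ_{X×Y}| = 36.


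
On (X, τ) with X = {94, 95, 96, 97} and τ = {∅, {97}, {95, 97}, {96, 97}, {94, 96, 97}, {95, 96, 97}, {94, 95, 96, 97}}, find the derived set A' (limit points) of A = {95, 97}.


A' = {94, 95, 96}

For each x ∈ X, list the open sets U ∈ τ with x ∈ U, then check whether U ∩ (A ∖ {x}) ≠ ∅ for every such U.
  x = 94: opens ∋ x are {94, 96, 97}, {94, 95, 96, 97}; each meets A ∖ {94}, so x IS a limit point.
  x = 95: opens ∋ x are {95, 97}, {95, 96, 97}, {94, 95, 96, 97}; each meets A ∖ {95}, so x IS a limit point.
  x = 96: opens ∋ x are {96, 97}, {94, 96, 97}, {95, 96, 97}, {94, 95, 96, 97}; each meets A ∖ {96}, so x IS a limit point.
  x = 97: open {97} ∋ x has {97} ∩ (A ∖ {97}) = ∅, so x is NOT a limit point.
Collecting: A' = {94, 95, 96}.


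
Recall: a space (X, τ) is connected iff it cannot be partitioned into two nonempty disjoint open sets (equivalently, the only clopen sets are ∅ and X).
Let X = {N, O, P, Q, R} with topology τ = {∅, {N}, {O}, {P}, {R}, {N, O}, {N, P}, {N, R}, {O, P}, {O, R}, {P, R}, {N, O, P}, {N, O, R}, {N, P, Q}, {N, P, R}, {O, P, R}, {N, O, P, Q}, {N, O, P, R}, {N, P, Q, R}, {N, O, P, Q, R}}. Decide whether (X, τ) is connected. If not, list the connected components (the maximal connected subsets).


(X, τ) is disconnected; components = [{O}, {R}, {N, P, Q}].

Find clopen sets (U ∈ τ with X ∖ U ∈ τ):
  U = ∅, X ∖ U = {N, O, P, Q, R} — both open, so U is clopen.
  U = {O}, X ∖ U = {N, P, Q, R} — both open, so U is clopen.
  U = {R}, X ∖ U = {N, O, P, Q} — both open, so U is clopen.
  U = {O, R}, X ∖ U = {N, P, Q} — both open, so U is clopen.
  U = {N, P, Q}, X ∖ U = {O, R} — both open, so U is clopen.
  U = {N, O, P, Q}, X ∖ U = {R} — both open, so U is clopen.
  U = {N, P, Q, R}, X ∖ U = {O} — both open, so U is clopen.
  U = {N, O, P, Q, R}, X ∖ U = ∅ — both open, so U is clopen.
Nontrivial clopen(s) exist: e.g. {N, P, Q}. So (X, τ) is disconnected.
Compute connected components by grouping points that agree on all clopens:
  component: {O}
  component: {R}
  component: {N, P, Q}


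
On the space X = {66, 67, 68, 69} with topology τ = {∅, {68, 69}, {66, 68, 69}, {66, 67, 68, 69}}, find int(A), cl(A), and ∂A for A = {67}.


int(A) = ∅, cl(A) = {67}, ∂A = {67}.

Closed sets in (X, τ) are complements of opens:
  closed(X, τ) = {∅, {67}, {66, 67}, {66, 67, 68, 69}}.
int(A) = ⋃ {U ∈ τ : U ⊆ A}. Opens contained in A: ∅.
Taking the union of these: int(A) = ∅.
cl(A) = ⋂ {C closed : A ⊆ C}. Closed sets containing A: {67}, {66, 67}, {66, 67, 68, 69}.
Intersecting these: cl(A) = {67}.
∂A = cl(A) ∖ int(A) = {67} ∖ ∅ = {67}.


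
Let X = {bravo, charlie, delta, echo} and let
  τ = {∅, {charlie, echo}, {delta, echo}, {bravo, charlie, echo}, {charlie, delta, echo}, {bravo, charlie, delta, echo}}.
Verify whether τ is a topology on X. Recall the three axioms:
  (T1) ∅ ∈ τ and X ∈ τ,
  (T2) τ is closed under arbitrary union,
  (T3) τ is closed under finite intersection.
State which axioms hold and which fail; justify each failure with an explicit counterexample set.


τ is NOT a topology on X.

Axiom (T1): ∅ ∈ τ? Yes; X ∈ τ? Yes.
Axiom (T2/T3): check pairwise unions and intersections of members of τ.
Counterexample for (T3): {charlie, echo} ∩ {delta, echo} = {echo} ∉ τ. Therefore τ is NOT a topology.


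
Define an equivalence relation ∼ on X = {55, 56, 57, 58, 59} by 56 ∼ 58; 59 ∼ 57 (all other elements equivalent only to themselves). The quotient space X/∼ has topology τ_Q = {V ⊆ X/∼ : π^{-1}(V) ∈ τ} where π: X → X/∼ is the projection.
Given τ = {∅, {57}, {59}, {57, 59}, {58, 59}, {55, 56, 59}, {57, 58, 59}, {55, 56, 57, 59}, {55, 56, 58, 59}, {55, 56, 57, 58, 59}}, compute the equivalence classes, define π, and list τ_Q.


X/∼ = {[55], [56=58], [57=59]}; |τ_Q| = 3.

Equivalence classes: [55], [56=58], [57=59].
Quotient map π: X → X/∼ sends 55 ↦ [55], 56 ↦ [56=58], 57 ↦ [57=59], 58 ↦ [56=58], 59 ↦ [57=59].
For each subset V ⊆ X/∼, compute π^{-1}(V) ⊆ X and check whether π^{-1}(V) ∈ τ. V is open in τ_Q iff π^{-1}(V) ∈ τ.
  V = {}: π^{-1}(V) = ∅ ∈ τ ✓.
  V = {[55]}: π^{-1}(V) = {55} ∉ τ ✗.
  V = {[56=58]}: π^{-1}(V) = {56, 58} ∉ τ ✗.
  V = {[55], [56=58]}: π^{-1}(V) = {55, 56, 58} ∉ τ ✗.
  V = {[57=59]}: π^{-1}(V) = {57, 59} ∈ τ ✓.
  V = {[55], [57=59]}: π^{-1}(V) = {55, 57, 59} ∉ τ ✗.
  V = {[56=58], [57=59]}: π^{-1}(V) = {56, 57, 58, 59} ∉ τ ✗.
  V = {[55], [56=58], [57=59]}: π^{-1}(V) = {55, 56, 57, 58, 59} ∈ τ ✓.
Open sets in the quotient: τ_Q = {{}, {[57=59]}, {[55], [56=58], [57=59]}} (3 elements).


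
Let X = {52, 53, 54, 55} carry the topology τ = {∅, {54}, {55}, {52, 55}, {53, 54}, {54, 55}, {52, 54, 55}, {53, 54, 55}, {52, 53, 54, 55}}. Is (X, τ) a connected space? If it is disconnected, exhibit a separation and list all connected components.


(X, τ) is disconnected; components = [{52, 55}, {53, 54}].

Find clopen sets (U ∈ τ with X ∖ U ∈ τ):
  U = ∅, X ∖ U = {52, 53, 54, 55} — both open, so U is clopen.
  U = {52, 55}, X ∖ U = {53, 54} — both open, so U is clopen.
  U = {53, 54}, X ∖ U = {52, 55} — both open, so U is clopen.
  U = {52, 53, 54, 55}, X ∖ U = ∅ — both open, so U is clopen.
Nontrivial clopen(s) exist: e.g. {52, 55}. So (X, τ) is disconnected.
Compute connected components by grouping points that agree on all clopens:
  component: {52, 55}
  component: {53, 54}


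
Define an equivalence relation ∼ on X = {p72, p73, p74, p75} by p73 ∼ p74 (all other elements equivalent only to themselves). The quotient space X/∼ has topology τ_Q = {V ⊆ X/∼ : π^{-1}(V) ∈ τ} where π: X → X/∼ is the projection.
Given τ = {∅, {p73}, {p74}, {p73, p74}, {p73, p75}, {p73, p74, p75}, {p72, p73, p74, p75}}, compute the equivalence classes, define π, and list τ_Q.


X/∼ = {[p72], [p73=p74], [p75]}; |τ_Q| = 4.

Equivalence classes: [p72], [p73=p74], [p75].
Quotient map π: X → X/∼ sends p72 ↦ [p72], p73 ↦ [p73=p74], p74 ↦ [p73=p74], p75 ↦ [p75].
For each subset V ⊆ X/∼, compute π^{-1}(V) ⊆ X and check whether π^{-1}(V) ∈ τ. V is open in τ_Q iff π^{-1}(V) ∈ τ.
  V = {}: π^{-1}(V) = ∅ ∈ τ ✓.
  V = {[p72]}: π^{-1}(V) = {p72} ∉ τ ✗.
  V = {[p73=p74]}: π^{-1}(V) = {p73, p74} ∈ τ ✓.
  V = {[p72], [p73=p74]}: π^{-1}(V) = {p72, p73, p74} ∉ τ ✗.
  V = {[p75]}: π^{-1}(V) = {p75} ∉ τ ✗.
  V = {[p72], [p75]}: π^{-1}(V) = {p72, p75} ∉ τ ✗.
  V = {[p73=p74], [p75]}: π^{-1}(V) = {p73, p74, p75} ∈ τ ✓.
  V = {[p72], [p73=p74], [p75]}: π^{-1}(V) = {p72, p73, p74, p75} ∈ τ ✓.
Open sets in the quotient: τ_Q = {{}, {[p73=p74]}, {[p73=p74], [p75]}, {[p72], [p73=p74], [p75]}} (4 elements).


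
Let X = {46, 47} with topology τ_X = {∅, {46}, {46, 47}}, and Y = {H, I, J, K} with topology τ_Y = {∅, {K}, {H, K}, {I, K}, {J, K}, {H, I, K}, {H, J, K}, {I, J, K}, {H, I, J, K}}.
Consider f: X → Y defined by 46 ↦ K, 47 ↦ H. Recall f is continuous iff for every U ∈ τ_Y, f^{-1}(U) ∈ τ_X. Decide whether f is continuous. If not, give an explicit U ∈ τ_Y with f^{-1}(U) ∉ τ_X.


f IS continuous.

Compute f^{-1}(U) for each U ∈ τ_Y:
  U = ∅: f^{-1}(U) = ∅ ∈ τ_X ✓.
  U = {K}: f^{-1}(U) = {46} ∈ τ_X ✓.
  U = {H, K}: f^{-1}(U) = {46, 47} ∈ τ_X ✓.
  U = {I, K}: f^{-1}(U) = {46} ∈ τ_X ✓.
  U = {J, K}: f^{-1}(U) = {46} ∈ τ_X ✓.
  U = {H, I, K}: f^{-1}(U) = {46, 47} ∈ τ_X ✓.
  U = {H, J, K}: f^{-1}(U) = {46, 47} ∈ τ_X ✓.
  U = {I, J, K}: f^{-1}(U) = {46} ∈ τ_X ✓.
  U = {H, I, J, K}: f^{-1}(U) = {46, 47} ∈ τ_X ✓.
Every preimage lies in τ_X, so f IS continuous.


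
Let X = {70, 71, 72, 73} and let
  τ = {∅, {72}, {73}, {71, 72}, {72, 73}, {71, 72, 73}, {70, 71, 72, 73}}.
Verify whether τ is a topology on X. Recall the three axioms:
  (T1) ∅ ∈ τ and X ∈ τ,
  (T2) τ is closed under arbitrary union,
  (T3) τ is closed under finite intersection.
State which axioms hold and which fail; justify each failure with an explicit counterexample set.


τ IS a topology on X.

Axiom (T1): ∅ ∈ τ? Yes; X ∈ τ? Yes.
Axiom (T2/T3): check pairwise unions and intersections of members of τ.
All pairwise intersections and unions checked — each lies in τ. Therefore τ satisfies (T1), (T2), (T3): it IS a topology on X.


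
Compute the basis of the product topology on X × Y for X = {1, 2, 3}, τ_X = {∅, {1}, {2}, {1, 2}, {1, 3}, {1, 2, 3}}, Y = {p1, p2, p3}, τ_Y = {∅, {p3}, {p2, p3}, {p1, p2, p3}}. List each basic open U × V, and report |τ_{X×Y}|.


Basis B = {∅ × ∅, {1} × {p3}, {2} × {p3}, {1} × {p2, p3}, {1, 2} × {p3}, {1, 3} × {p3}, {2} × {p2, p3}, {1} × {p1, p2, p3}, {1, 2, 3} × {p3}, {2} × {p1, p2, p3}, {1, 2} × {p2, p3}, {1, 3} × {p2, p3}, {1, 2} × {p1, p2, p3}, {1, 3} × {p1, p2, p3}, {1, 2, 3} × {p2, p3}, {1, 2, 3} × {p1, p2, p3}}; |τ_{X×Y}| = 40.

Enumerate products U × V with U ∈ τ_X, V ∈ τ_Y (deduplicated):
  ∅ × ∅ = {} (∅)
  {1} × {p3} = {(1,p3)}
  {2} × {p3} = {(2,p3)}
  {1} × {p2, p3} = {(1,p2), (1,p3)}
  {1, 2} × {p3} = {(1,p3), (2,p3)}
  {1, 3} × {p3} = {(1,p3), (3,p3)}
  {2} × {p2, p3} = {(2,p2), (2,p3)}
  {1} × {p1, p2, p3} = {(1,p1), (1,p2), (1,p3)}
  {1, 2, 3} × {p3} = {(1,p3), (2,p3), (3,p3)}
  {2} × {p1, p2, p3} = {(2,p1), (2,p2), (2,p3)}
  {1, 2} × {p2, p3} = {(1,p2), (1,p3), (2,p2), (2,p3)}
  {1, 3} × {p2, p3} = {(1,p2), (1,p3), (3,p2), (3,p3)}
  {1, 2} × {p1, p2, p3} = {(1,p1), (1,p2), (1,p3), (2,p1), (2,p2), (2,p3)}
  {1, 3} × {p1, p2, p3} = {(1,p1), (1,p2), (1,p3), (3,p1), (3,p2), (3,p3)}
  {1, 2, 3} × {p2, p3} = {(1,p2), (1,p3), (2,p2), (2,p3), (3,p2), (3,p3)}
  {1, 2, 3} × {p1, p2, p3} = {(1,p1), (1,p2), (1,p3), (2,p1), (2,p2), (2,p3), (3,p1), (3,p2), (3,p3)}
These 16 distinct sets form the basis B.
Close under arbitrary unions to get τ_{X×Y}; counting gives |τ_{X×Y}| = 40.


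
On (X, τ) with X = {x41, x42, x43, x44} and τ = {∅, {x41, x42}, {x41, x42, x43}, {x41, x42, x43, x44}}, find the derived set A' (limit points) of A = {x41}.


A' = {x42, x43, x44}

For each x ∈ X, list the open sets U ∈ τ with x ∈ U, then check whether U ∩ (A ∖ {x}) ≠ ∅ for every such U.
  x = x41: open {x41, x42} ∋ x has {x41, x42} ∩ (A ∖ {x41}) = ∅, so x is NOT a limit point.
  x = x42: opens ∋ x are {x41, x42}, {x41, x42, x43}, {x41, x42, x43, x44}; each meets A ∖ {x42}, so x IS a limit point.
  x = x43: opens ∋ x are {x41, x42, x43}, {x41, x42, x43, x44}; each meets A ∖ {x43}, so x IS a limit point.
  x = x44: opens ∋ x are {x41, x42, x43, x44}; each meets A ∖ {x44}, so x IS a limit point.
Collecting: A' = {x42, x43, x44}.


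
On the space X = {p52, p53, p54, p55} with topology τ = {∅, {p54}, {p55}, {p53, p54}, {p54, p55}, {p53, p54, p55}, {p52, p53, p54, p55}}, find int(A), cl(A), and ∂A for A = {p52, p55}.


int(A) = {p55}, cl(A) = {p52, p55}, ∂A = {p52}.

Closed sets in (X, τ) are complements of opens:
  closed(X, τ) = {∅, {p52}, {p52, p53}, {p52, p55}, {p52, p53, p54}, {p52, p53, p55}, {p52, p53, p54, p55}}.
int(A) = ⋃ {U ∈ τ : U ⊆ A}. Opens contained in A: ∅, {p55}.
Taking the union of these: int(A) = {p55}.
cl(A) = ⋂ {C closed : A ⊆ C}. Closed sets containing A: {p52, p55}, {p52, p53, p55}, {p52, p53, p54, p55}.
Intersecting these: cl(A) = {p52, p55}.
∂A = cl(A) ∖ int(A) = {p52, p55} ∖ {p55} = {p52}.


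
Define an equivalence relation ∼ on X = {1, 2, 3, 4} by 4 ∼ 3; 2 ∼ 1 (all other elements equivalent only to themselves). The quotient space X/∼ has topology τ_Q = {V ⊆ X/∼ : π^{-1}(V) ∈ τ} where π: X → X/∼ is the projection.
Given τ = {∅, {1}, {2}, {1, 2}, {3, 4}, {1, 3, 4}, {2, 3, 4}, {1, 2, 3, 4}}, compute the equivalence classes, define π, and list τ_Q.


X/∼ = {[1=2], [3=4]}; |τ_Q| = 4.

Equivalence classes: [1=2], [3=4].
Quotient map π: X → X/∼ sends 1 ↦ [1=2], 2 ↦ [1=2], 3 ↦ [3=4], 4 ↦ [3=4].
For each subset V ⊆ X/∼, compute π^{-1}(V) ⊆ X and check whether π^{-1}(V) ∈ τ. V is open in τ_Q iff π^{-1}(V) ∈ τ.
  V = {}: π^{-1}(V) = ∅ ∈ τ ✓.
  V = {[1=2]}: π^{-1}(V) = {1, 2} ∈ τ ✓.
  V = {[3=4]}: π^{-1}(V) = {3, 4} ∈ τ ✓.
  V = {[1=2], [3=4]}: π^{-1}(V) = {1, 2, 3, 4} ∈ τ ✓.
Open sets in the quotient: τ_Q = {{}, {[1=2]}, {[3=4]}, {[1=2], [3=4]}} (4 elements).


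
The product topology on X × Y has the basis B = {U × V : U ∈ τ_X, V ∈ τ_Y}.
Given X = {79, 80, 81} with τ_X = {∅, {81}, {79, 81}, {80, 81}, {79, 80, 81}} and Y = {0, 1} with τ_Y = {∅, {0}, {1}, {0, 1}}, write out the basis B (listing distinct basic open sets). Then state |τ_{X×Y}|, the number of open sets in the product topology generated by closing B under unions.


Basis B = {∅ × ∅, {81} × {0}, {81} × {1}, {79, 81} × {0}, {79, 81} × {1}, {80, 81} × {0}, {80, 81} × {1}, {81} × {0, 1}, {79, 80, 81} × {0}, {79, 80, 81} × {1}, {79, 81} × {0, 1}, {80, 81} × {0, 1}, {79, 80, 81} × {0, 1}}; |τ_{X×Y}| = 25.

Enumerate products U × V with U ∈ τ_X, V ∈ τ_Y (deduplicated):
  ∅ × ∅ = {} (∅)
  {81} × {0} = {(81,0)}
  {81} × {1} = {(81,1)}
  {79, 81} × {0} = {(79,0), (81,0)}
  {79, 81} × {1} = {(79,1), (81,1)}
  {80, 81} × {0} = {(80,0), (81,0)}
  {80, 81} × {1} = {(80,1), (81,1)}
  {81} × {0, 1} = {(81,0), (81,1)}
  {79, 80, 81} × {0} = {(79,0), (80,0), (81,0)}
  {79, 80, 81} × {1} = {(79,1), (80,1), (81,1)}
  {79, 81} × {0, 1} = {(79,0), (79,1), (81,0), (81,1)}
  {80, 81} × {0, 1} = {(80,0), (80,1), (81,0), (81,1)}
  {79, 80, 81} × {0, 1} = {(79,0), (79,1), (80,0), (80,1), (81,0), (81,1)}
These 13 distinct sets form the basis B.
Close under arbitrary unions to get τ_{X×Y}; counting gives |τ_{X×Y}| = 25.


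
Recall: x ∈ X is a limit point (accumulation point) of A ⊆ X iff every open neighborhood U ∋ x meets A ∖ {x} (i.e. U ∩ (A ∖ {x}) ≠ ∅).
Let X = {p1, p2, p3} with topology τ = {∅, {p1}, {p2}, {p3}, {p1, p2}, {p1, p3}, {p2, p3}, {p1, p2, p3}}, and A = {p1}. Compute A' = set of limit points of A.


A' = ∅

For each x ∈ X, list the open sets U ∈ τ with x ∈ U, then check whether U ∩ (A ∖ {x}) ≠ ∅ for every such U.
  x = p1: open {p1} ∋ x has {p1} ∩ (A ∖ {p1}) = ∅, so x is NOT a limit point.
  x = p2: open {p2} ∋ x has {p2} ∩ (A ∖ {p2}) = ∅, so x is NOT a limit point.
  x = p3: open {p3} ∋ x has {p3} ∩ (A ∖ {p3}) = ∅, so x is NOT a limit point.
Collecting: A' = ∅.


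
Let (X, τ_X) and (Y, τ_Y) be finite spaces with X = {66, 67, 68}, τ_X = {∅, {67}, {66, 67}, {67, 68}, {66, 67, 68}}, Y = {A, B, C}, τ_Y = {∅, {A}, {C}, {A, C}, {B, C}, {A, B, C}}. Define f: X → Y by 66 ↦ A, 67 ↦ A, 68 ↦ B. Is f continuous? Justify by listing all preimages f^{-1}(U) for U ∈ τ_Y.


f is NOT continuous.

Compute f^{-1}(U) for each U ∈ τ_Y:
  U = ∅: f^{-1}(U) = ∅ ∈ τ_X ✓.
  U = {A}: f^{-1}(U) = {66, 67} ∈ τ_X ✓.
  U = {C}: f^{-1}(U) = ∅ ∈ τ_X ✓.
  U = {A, C}: f^{-1}(U) = {66, 67} ∈ τ_X ✓.
  U = {B, C}: f^{-1}(U) = {68} ∉ τ_X ✗.
  U = {A, B, C}: f^{-1}(U) = {66, 67, 68} ∈ τ_X ✓.
Found U = {B, C} with f^{-1}(U) = {68} not in τ_X. Therefore f is NOT continuous.


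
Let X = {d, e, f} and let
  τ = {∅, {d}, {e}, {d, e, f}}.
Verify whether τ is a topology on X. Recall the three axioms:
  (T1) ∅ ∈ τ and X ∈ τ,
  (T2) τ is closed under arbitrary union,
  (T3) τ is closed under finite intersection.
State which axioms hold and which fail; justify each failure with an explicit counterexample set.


τ is NOT a topology on X.

Axiom (T1): ∅ ∈ τ? Yes; X ∈ τ? Yes.
Axiom (T2/T3): check pairwise unions and intersections of members of τ.
Counterexample for (T2): {d} ∪ {e} = {d, e} ∉ τ. Therefore τ is NOT a topology.


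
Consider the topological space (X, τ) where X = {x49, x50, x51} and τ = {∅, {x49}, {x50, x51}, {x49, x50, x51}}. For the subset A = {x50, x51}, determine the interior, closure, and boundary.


int(A) = {x50, x51}, cl(A) = {x50, x51}, ∂A = ∅.

Closed sets in (X, τ) are complements of opens:
  closed(X, τ) = {∅, {x49}, {x50, x51}, {x49, x50, x51}}.
int(A) = ⋃ {U ∈ τ : U ⊆ A}. Opens contained in A: ∅, {x50, x51}.
Taking the union of these: int(A) = {x50, x51}.
cl(A) = ⋂ {C closed : A ⊆ C}. Closed sets containing A: {x50, x51}, {x49, x50, x51}.
Intersecting these: cl(A) = {x50, x51}.
∂A = cl(A) ∖ int(A) = {x50, x51} ∖ {x50, x51} = ∅.


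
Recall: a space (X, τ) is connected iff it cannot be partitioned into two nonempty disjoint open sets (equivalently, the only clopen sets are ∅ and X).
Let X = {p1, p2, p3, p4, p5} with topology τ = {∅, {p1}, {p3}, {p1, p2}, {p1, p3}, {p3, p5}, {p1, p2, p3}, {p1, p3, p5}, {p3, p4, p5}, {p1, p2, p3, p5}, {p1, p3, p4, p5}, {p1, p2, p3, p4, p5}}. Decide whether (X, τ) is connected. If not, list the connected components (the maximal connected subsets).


(X, τ) is disconnected; components = [{p1, p2}, {p3, p4, p5}].

Find clopen sets (U ∈ τ with X ∖ U ∈ τ):
  U = ∅, X ∖ U = {p1, p2, p3, p4, p5} — both open, so U is clopen.
  U = {p1, p2}, X ∖ U = {p3, p4, p5} — both open, so U is clopen.
  U = {p3, p4, p5}, X ∖ U = {p1, p2} — both open, so U is clopen.
  U = {p1, p2, p3, p4, p5}, X ∖ U = ∅ — both open, so U is clopen.
Nontrivial clopen(s) exist: e.g. {p3, p4, p5}. So (X, τ) is disconnected.
Compute connected components by grouping points that agree on all clopens:
  component: {p1, p2}
  component: {p3, p4, p5}


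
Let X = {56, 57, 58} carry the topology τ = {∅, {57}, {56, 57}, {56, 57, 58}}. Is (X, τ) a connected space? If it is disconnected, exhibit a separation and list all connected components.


(X, τ) is connected.

Find clopen sets (U ∈ τ with X ∖ U ∈ τ):
  U = ∅, X ∖ U = {56, 57, 58} — both open, so U is clopen.
  U = {56, 57, 58}, X ∖ U = ∅ — both open, so U is clopen.
Only trivial clopens (∅ and X) exist, so (X, τ) is connected.
Compute connected components by grouping points that agree on all clopens:
  component: {56, 57, 58}


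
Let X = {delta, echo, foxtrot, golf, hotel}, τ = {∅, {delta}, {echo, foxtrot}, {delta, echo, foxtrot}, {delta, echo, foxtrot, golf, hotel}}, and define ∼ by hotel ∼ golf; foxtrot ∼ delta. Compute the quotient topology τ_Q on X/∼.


X/∼ = {[delta=foxtrot], [echo], [golf=hotel]}; |τ_Q| = 3.

Equivalence classes: [delta=foxtrot], [echo], [golf=hotel].
Quotient map π: X → X/∼ sends delta ↦ [delta=foxtrot], echo ↦ [echo], foxtrot ↦ [delta=foxtrot], golf ↦ [golf=hotel], hotel ↦ [golf=hotel].
For each subset V ⊆ X/∼, compute π^{-1}(V) ⊆ X and check whether π^{-1}(V) ∈ τ. V is open in τ_Q iff π^{-1}(V) ∈ τ.
  V = {}: π^{-1}(V) = ∅ ∈ τ ✓.
  V = {[delta=foxtrot]}: π^{-1}(V) = {delta, foxtrot} ∉ τ ✗.
  V = {[echo]}: π^{-1}(V) = {echo} ∉ τ ✗.
  V = {[delta=foxtrot], [echo]}: π^{-1}(V) = {delta, echo, foxtrot} ∈ τ ✓.
  V = {[golf=hotel]}: π^{-1}(V) = {golf, hotel} ∉ τ ✗.
  V = {[delta=foxtrot], [golf=hotel]}: π^{-1}(V) = {delta, foxtrot, golf, hotel} ∉ τ ✗.
  V = {[echo], [golf=hotel]}: π^{-1}(V) = {echo, golf, hotel} ∉ τ ✗.
  V = {[delta=foxtrot], [echo], [golf=hotel]}: π^{-1}(V) = {delta, echo, foxtrot, golf, hotel} ∈ τ ✓.
Open sets in the quotient: τ_Q = {{}, {[delta=foxtrot], [echo]}, {[delta=foxtrot], [echo], [golf=hotel]}} (3 elements).


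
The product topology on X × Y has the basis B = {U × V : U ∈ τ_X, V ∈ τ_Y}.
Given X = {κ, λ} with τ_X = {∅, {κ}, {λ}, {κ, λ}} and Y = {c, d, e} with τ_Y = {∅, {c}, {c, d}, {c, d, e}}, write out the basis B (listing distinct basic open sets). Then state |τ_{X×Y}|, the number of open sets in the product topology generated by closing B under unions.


Basis B = {∅ × ∅, {κ} × {c}, {λ} × {c}, {κ} × {c, d}, {κ, λ} × {c}, {λ} × {c, d}, {κ} × {c, d, e}, {λ} × {c, d, e}, {κ, λ} × {c, d}, {κ, λ} × {c, d, e}}; |τ_{X×Y}| = 16.

Enumerate products U × V with U ∈ τ_X, V ∈ τ_Y (deduplicated):
  ∅ × ∅ = {} (∅)
  {κ} × {c} = {(κ,c)}
  {λ} × {c} = {(λ,c)}
  {κ} × {c, d} = {(κ,c), (κ,d)}
  {κ, λ} × {c} = {(κ,c), (λ,c)}
  {λ} × {c, d} = {(λ,c), (λ,d)}
  {κ} × {c, d, e} = {(κ,c), (κ,d), (κ,e)}
  {λ} × {c, d, e} = {(λ,c), (λ,d), (λ,e)}
  {κ, λ} × {c, d} = {(κ,c), (κ,d), (λ,c), (λ,d)}
  {κ, λ} × {c, d, e} = {(κ,c), (κ,d), (κ,e), (λ,c), (λ,d), (λ,e)}
These 10 distinct sets form the basis B.
Close under arbitrary unions to get τ_{X×Y}; counting gives |τ_{X×Y}| = 16.


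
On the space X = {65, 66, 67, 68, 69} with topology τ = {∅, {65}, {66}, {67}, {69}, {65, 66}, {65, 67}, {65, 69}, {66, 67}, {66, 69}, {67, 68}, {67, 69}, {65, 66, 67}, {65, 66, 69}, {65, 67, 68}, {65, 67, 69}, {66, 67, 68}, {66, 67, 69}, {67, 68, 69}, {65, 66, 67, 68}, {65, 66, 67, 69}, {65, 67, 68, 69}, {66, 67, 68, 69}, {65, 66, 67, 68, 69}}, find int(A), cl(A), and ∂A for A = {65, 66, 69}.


int(A) = {65, 66, 69}, cl(A) = {65, 66, 69}, ∂A = ∅.

Closed sets in (X, τ) are complements of opens:
  closed(X, τ) = {∅, {65}, {66}, {68}, {69}, {65, 66}, {65, 68}, {65, 69}, {66, 68}, {66, 69}, {67, 68}, {68, 69}, {65, 66, 68}, {65, 66, 69}, {65, 67, 68}, {65, 68, 69}, {66, 67, 68}, {66, 68, 69}, {67, 68, 69}, {65, 66, 67, 68}, {65, 66, 68, 69}, {65, 67, 68, 69}, {66, 67, 68, 69}, {65, 66, 67, 68, 69}}.
int(A) = ⋃ {U ∈ τ : U ⊆ A}. Opens contained in A: ∅, {65}, {66}, {69}, {65, 66}, {65, 69}, {66, 69}, {65, 66, 69}.
Taking the union of these: int(A) = {65, 66, 69}.
cl(A) = ⋂ {C closed : A ⊆ C}. Closed sets containing A: {65, 66, 69}, {65, 66, 68, 69}, {65, 66, 67, 68, 69}.
Intersecting these: cl(A) = {65, 66, 69}.
∂A = cl(A) ∖ int(A) = {65, 66, 69} ∖ {65, 66, 69} = ∅.


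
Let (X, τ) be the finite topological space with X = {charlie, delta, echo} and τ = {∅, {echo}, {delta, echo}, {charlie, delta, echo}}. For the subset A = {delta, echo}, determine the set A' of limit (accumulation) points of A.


A' = {charlie, delta}

For each x ∈ X, list the open sets U ∈ τ with x ∈ U, then check whether U ∩ (A ∖ {x}) ≠ ∅ for every such U.
  x = charlie: opens ∋ x are {charlie, delta, echo}; each meets A ∖ {charlie}, so x IS a limit point.
  x = delta: opens ∋ x are {delta, echo}, {charlie, delta, echo}; each meets A ∖ {delta}, so x IS a limit point.
  x = echo: open {echo} ∋ x has {echo} ∩ (A ∖ {echo}) = ∅, so x is NOT a limit point.
Collecting: A' = {charlie, delta}.


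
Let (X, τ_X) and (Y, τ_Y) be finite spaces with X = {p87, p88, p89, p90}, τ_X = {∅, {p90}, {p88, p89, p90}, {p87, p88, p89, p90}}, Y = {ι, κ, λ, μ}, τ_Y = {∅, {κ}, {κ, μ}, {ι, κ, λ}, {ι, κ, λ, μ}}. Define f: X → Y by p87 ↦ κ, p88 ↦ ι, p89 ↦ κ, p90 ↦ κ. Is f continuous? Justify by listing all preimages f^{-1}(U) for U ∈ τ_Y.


f is NOT continuous.

Compute f^{-1}(U) for each U ∈ τ_Y:
  U = ∅: f^{-1}(U) = ∅ ∈ τ_X ✓.
  U = {κ}: f^{-1}(U) = {p87, p89, p90} ∉ τ_X ✗.
  U = {κ, μ}: f^{-1}(U) = {p87, p89, p90} ∉ τ_X ✗.
  U = {ι, κ, λ}: f^{-1}(U) = {p87, p88, p89, p90} ∈ τ_X ✓.
  U = {ι, κ, λ, μ}: f^{-1}(U) = {p87, p88, p89, p90} ∈ τ_X ✓.
Found U = {κ} with f^{-1}(U) = {p87, p89, p90} not in τ_X. Therefore f is NOT continuous.


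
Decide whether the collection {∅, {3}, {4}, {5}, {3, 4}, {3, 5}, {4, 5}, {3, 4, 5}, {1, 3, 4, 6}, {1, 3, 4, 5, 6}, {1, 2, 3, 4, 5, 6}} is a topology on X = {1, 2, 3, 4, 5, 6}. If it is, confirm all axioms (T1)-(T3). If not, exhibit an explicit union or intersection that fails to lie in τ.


τ IS a topology on X.

Axiom (T1): ∅ ∈ τ? Yes; X ∈ τ? Yes.
Axiom (T2/T3): check pairwise unions and intersections of members of τ.
All pairwise intersections and unions checked — each lies in τ. Therefore τ satisfies (T1), (T2), (T3): it IS a topology on X.


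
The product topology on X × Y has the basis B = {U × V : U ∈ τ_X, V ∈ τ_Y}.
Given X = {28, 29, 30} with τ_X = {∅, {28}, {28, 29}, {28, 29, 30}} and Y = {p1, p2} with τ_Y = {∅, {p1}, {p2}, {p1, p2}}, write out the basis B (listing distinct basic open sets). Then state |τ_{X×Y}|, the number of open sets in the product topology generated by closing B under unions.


Basis B = {∅ × ∅, {28} × {p1}, {28} × {p2}, {28} × {p1, p2}, {28, 29} × {p1}, {28, 29} × {p2}, {28, 29, 30} × {p1}, {28, 29, 30} × {p2}, {28, 29} × {p1, p2}, {28, 29, 30} × {p1, p2}}; |τ_{X×Y}| = 16.

Enumerate products U × V with U ∈ τ_X, V ∈ τ_Y (deduplicated):
  ∅ × ∅ = {} (∅)
  {28} × {p1} = {(28,p1)}
  {28} × {p2} = {(28,p2)}
  {28} × {p1, p2} = {(28,p1), (28,p2)}
  {28, 29} × {p1} = {(28,p1), (29,p1)}
  {28, 29} × {p2} = {(28,p2), (29,p2)}
  {28, 29, 30} × {p1} = {(28,p1), (29,p1), (30,p1)}
  {28, 29, 30} × {p2} = {(28,p2), (29,p2), (30,p2)}
  {28, 29} × {p1, p2} = {(28,p1), (28,p2), (29,p1), (29,p2)}
  {28, 29, 30} × {p1, p2} = {(28,p1), (28,p2), (29,p1), (29,p2), (30,p1), (30,p2)}
These 10 distinct sets form the basis B.
Close under arbitrary unions to get τ_{X×Y}; counting gives |τ_{X×Y}| = 16.


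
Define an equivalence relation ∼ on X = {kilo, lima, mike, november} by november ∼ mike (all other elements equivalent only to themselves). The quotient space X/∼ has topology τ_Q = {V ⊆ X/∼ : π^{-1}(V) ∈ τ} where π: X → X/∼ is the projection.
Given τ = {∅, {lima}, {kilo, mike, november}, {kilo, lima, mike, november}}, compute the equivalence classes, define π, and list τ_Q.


X/∼ = {[kilo], [lima], [mike=november]}; |τ_Q| = 4.

Equivalence classes: [kilo], [lima], [mike=november].
Quotient map π: X → X/∼ sends kilo ↦ [kilo], lima ↦ [lima], mike ↦ [mike=november], november ↦ [mike=november].
For each subset V ⊆ X/∼, compute π^{-1}(V) ⊆ X and check whether π^{-1}(V) ∈ τ. V is open in τ_Q iff π^{-1}(V) ∈ τ.
  V = {}: π^{-1}(V) = ∅ ∈ τ ✓.
  V = {[kilo]}: π^{-1}(V) = {kilo} ∉ τ ✗.
  V = {[lima]}: π^{-1}(V) = {lima} ∈ τ ✓.
  V = {[kilo], [lima]}: π^{-1}(V) = {kilo, lima} ∉ τ ✗.
  V = {[mike=november]}: π^{-1}(V) = {mike, november} ∉ τ ✗.
  V = {[kilo], [mike=november]}: π^{-1}(V) = {kilo, mike, november} ∈ τ ✓.
  V = {[lima], [mike=november]}: π^{-1}(V) = {lima, mike, november} ∉ τ ✗.
  V = {[kilo], [lima], [mike=november]}: π^{-1}(V) = {kilo, lima, mike, november} ∈ τ ✓.
Open sets in the quotient: τ_Q = {{}, {[lima]}, {[kilo], [mike=november]}, {[kilo], [lima], [mike=november]}} (4 elements).


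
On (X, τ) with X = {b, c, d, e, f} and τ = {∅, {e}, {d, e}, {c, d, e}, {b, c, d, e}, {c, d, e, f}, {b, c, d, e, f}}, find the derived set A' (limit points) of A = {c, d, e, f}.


A' = {b, c, d, f}

For each x ∈ X, list the open sets U ∈ τ with x ∈ U, then check whether U ∩ (A ∖ {x}) ≠ ∅ for every such U.
  x = b: opens ∋ x are {b, c, d, e}, {b, c, d, e, f}; each meets A ∖ {b}, so x IS a limit point.
  x = c: opens ∋ x are {c, d, e}, {b, c, d, e}, {c, d, e, f}, {b, c, d, e, f}; each meets A ∖ {c}, so x IS a limit point.
  x = d: opens ∋ x are {d, e}, {c, d, e}, {b, c, d, e}, {c, d, e, f}, {b, c, d, e, f}; each meets A ∖ {d}, so x IS a limit point.
  x = e: open {e} ∋ x has {e} ∩ (A ∖ {e}) = ∅, so x is NOT a limit point.
  x = f: opens ∋ x are {c, d, e, f}, {b, c, d, e, f}; each meets A ∖ {f}, so x IS a limit point.
Collecting: A' = {b, c, d, f}.


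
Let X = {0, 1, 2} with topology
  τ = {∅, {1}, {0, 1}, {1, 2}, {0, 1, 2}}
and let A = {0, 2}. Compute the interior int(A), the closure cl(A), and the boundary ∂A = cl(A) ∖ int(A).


int(A) = ∅, cl(A) = {0, 2}, ∂A = {0, 2}.

Closed sets in (X, τ) are complements of opens:
  closed(X, τ) = {∅, {0}, {2}, {0, 2}, {0, 1, 2}}.
int(A) = ⋃ {U ∈ τ : U ⊆ A}. Opens contained in A: ∅.
Taking the union of these: int(A) = ∅.
cl(A) = ⋂ {C closed : A ⊆ C}. Closed sets containing A: {0, 2}, {0, 1, 2}.
Intersecting these: cl(A) = {0, 2}.
∂A = cl(A) ∖ int(A) = {0, 2} ∖ ∅ = {0, 2}.


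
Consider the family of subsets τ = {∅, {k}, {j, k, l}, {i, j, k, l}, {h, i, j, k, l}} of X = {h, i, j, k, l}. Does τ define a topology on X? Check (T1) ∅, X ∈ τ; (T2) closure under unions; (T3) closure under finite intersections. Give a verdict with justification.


τ IS a topology on X.

Axiom (T1): ∅ ∈ τ? Yes; X ∈ τ? Yes.
Axiom (T2/T3): check pairwise unions and intersections of members of τ.
All pairwise intersections and unions checked — each lies in τ. Therefore τ satisfies (T1), (T2), (T3): it IS a topology on X.


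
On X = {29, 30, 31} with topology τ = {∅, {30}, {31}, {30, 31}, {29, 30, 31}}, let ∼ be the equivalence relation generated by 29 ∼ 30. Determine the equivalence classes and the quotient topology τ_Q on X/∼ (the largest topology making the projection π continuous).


X/∼ = {[29=30], [31]}; |τ_Q| = 3.

Equivalence classes: [29=30], [31].
Quotient map π: X → X/∼ sends 29 ↦ [29=30], 30 ↦ [29=30], 31 ↦ [31].
For each subset V ⊆ X/∼, compute π^{-1}(V) ⊆ X and check whether π^{-1}(V) ∈ τ. V is open in τ_Q iff π^{-1}(V) ∈ τ.
  V = {}: π^{-1}(V) = ∅ ∈ τ ✓.
  V = {[29=30]}: π^{-1}(V) = {29, 30} ∉ τ ✗.
  V = {[31]}: π^{-1}(V) = {31} ∈ τ ✓.
  V = {[29=30], [31]}: π^{-1}(V) = {29, 30, 31} ∈ τ ✓.
Open sets in the quotient: τ_Q = {{}, {[31]}, {[29=30], [31]}} (3 elements).


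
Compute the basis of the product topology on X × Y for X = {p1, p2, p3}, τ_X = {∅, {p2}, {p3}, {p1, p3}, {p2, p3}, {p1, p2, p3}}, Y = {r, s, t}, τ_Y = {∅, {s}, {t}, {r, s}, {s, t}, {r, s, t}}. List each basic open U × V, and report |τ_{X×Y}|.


Basis B = {∅ × ∅, {p2} × {s}, {p2} × {t}, {p3} × {s}, {p3} × {t}, {p1, p3} × {s}, {p1, p3} × {t}, {p2} × {r, s}, {p2} × {s, t}, {p2, p3} × {s}, {p2, p3} × {t}, {p3} × {r, s}, {p3} × {s, t}, {p1, p2, p3} × {s}, {p1, p2, p3} × {t}, {p2} × {r, s, t}, {p3} × {r, s, t}, {p1, p3} × {r, s}, {p1, p3} × {s, t}, {p2, p3} × {r, s}, {p2, p3} × {s, t}, {p1, p3} × {r, s, t}, {p1, p2, p3} × {r, s}, {p1, p2, p3} × {s, t}, {p2, p3} × {r, s, t}, {p1, p2, p3} × {r, s, t}}; |τ_{X×Y}| = 108.

Enumerate products U × V with U ∈ τ_X, V ∈ τ_Y (deduplicated):
  ∅ × ∅ = {} (∅)
  {p2} × {s} = {(p2,s)}
  {p2} × {t} = {(p2,t)}
  {p3} × {s} = {(p3,s)}
  {p3} × {t} = {(p3,t)}
  {p1, p3} × {s} = {(p1,s), (p3,s)}
  {p1, p3} × {t} = {(p1,t), (p3,t)}
  {p2} × {r, s} = {(p2,r), (p2,s)}
  {p2} × {s, t} = {(p2,s), (p2,t)}
  {p2, p3} × {s} = {(p2,s), (p3,s)}
  {p2, p3} × {t} = {(p2,t), (p3,t)}
  {p3} × {r, s} = {(p3,r), (p3,s)}
  {p3} × {s, t} = {(p3,s), (p3,t)}
  {p1, p2, p3} × {s} = {(p1,s), (p2,s), (p3,s)}
  {p1, p2, p3} × {t} = {(p1,t), (p2,t), (p3,t)}
  {p2} × {r, s, t} = {(p2,r), (p2,s), (p2,t)}
  {p3} × {r, s, t} = {(p3,r), (p3,s), (p3,t)}
  {p1, p3} × {r, s} = {(p1,r), (p1,s), (p3,r), (p3,s)}
  {p1, p3} × {s, t} = {(p1,s), (p1,t), (p3,s), (p3,t)}
  {p2, p3} × {r, s} = {(p2,r), (p2,s), (p3,r), (p3,s)}
  {p2, p3} × {s, t} = {(p2,s), (p2,t), (p3,s), (p3,t)}
  {p1, p3} × {r, s, t} = {(p1,r), (p1,s), (p1,t), (p3,r), (p3,s), (p3,t)}
  {p1, p2, p3} × {r, s} = {(p1,r), (p1,s), (p2,r), (p2,s), (p3,r), (p3,s)}
  {p1, p2, p3} × {s, t} = {(p1,s), (p1,t), (p2,s), (p2,t), (p3,s), (p3,t)}
  {p2, p3} × {r, s, t} = {(p2,r), (p2,s), (p2,t), (p3,r), (p3,s), (p3,t)}
  {p1, p2, p3} × {r, s, t} = {(p1,r), (p1,s), (p1,t), (p2,r), (p2,s), (p2,t), (p3,r), (p3,s), (p3,t)}
These 26 distinct sets form the basis B.
Close under arbitrary unions to get τ_{X×Y}; counting gives |τ_{X×Y}| = 108.


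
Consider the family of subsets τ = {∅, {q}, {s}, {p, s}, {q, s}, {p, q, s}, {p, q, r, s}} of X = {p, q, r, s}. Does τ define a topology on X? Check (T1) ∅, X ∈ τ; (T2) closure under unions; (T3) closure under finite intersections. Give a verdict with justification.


τ IS a topology on X.

Axiom (T1): ∅ ∈ τ? Yes; X ∈ τ? Yes.
Axiom (T2/T3): check pairwise unions and intersections of members of τ.
All pairwise intersections and unions checked — each lies in τ. Therefore τ satisfies (T1), (T2), (T3): it IS a topology on X.


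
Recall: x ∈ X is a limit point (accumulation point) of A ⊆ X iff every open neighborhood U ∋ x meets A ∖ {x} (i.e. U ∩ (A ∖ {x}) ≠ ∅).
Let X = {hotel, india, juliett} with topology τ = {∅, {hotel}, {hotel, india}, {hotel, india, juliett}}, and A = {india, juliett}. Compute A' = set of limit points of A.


A' = {juliett}

For each x ∈ X, list the open sets U ∈ τ with x ∈ U, then check whether U ∩ (A ∖ {x}) ≠ ∅ for every such U.
  x = hotel: open {hotel} ∋ x has {hotel} ∩ (A ∖ {hotel}) = ∅, so x is NOT a limit point.
  x = india: open {hotel, india} ∋ x has {hotel, india} ∩ (A ∖ {india}) = ∅, so x is NOT a limit point.
  x = juliett: opens ∋ x are {hotel, india, juliett}; each meets A ∖ {juliett}, so x IS a limit point.
Collecting: A' = {juliett}.


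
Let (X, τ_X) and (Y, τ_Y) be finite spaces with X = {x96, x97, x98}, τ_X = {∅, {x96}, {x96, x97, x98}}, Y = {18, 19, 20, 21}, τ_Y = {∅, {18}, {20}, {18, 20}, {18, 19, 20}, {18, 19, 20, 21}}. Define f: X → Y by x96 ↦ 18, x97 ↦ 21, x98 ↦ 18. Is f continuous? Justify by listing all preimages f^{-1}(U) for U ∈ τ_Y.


f is NOT continuous.

Compute f^{-1}(U) for each U ∈ τ_Y:
  U = ∅: f^{-1}(U) = ∅ ∈ τ_X ✓.
  U = {18}: f^{-1}(U) = {x96, x98} ∉ τ_X ✗.
  U = {20}: f^{-1}(U) = ∅ ∈ τ_X ✓.
  U = {18, 20}: f^{-1}(U) = {x96, x98} ∉ τ_X ✗.
  U = {18, 19, 20}: f^{-1}(U) = {x96, x98} ∉ τ_X ✗.
  U = {18, 19, 20, 21}: f^{-1}(U) = {x96, x97, x98} ∈ τ_X ✓.
Found U = {18} with f^{-1}(U) = {x96, x98} not in τ_X. Therefore f is NOT continuous.


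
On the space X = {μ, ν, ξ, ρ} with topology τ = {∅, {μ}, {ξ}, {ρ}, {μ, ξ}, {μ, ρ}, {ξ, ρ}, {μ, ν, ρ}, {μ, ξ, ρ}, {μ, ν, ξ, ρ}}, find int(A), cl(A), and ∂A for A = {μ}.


int(A) = {μ}, cl(A) = {μ, ν}, ∂A = {ν}.

Closed sets in (X, τ) are complements of opens:
  closed(X, τ) = {∅, {ν}, {ξ}, {μ, ν}, {ν, ξ}, {ν, ρ}, {μ, ν, ξ}, {μ, ν, ρ}, {ν, ξ, ρ}, {μ, ν, ξ, ρ}}.
int(A) = ⋃ {U ∈ τ : U ⊆ A}. Opens contained in A: ∅, {μ}.
Taking the union of these: int(A) = {μ}.
cl(A) = ⋂ {C closed : A ⊆ C}. Closed sets containing A: {μ, ν}, {μ, ν, ξ}, {μ, ν, ρ}, {μ, ν, ξ, ρ}.
Intersecting these: cl(A) = {μ, ν}.
∂A = cl(A) ∖ int(A) = {μ, ν} ∖ {μ} = {ν}.


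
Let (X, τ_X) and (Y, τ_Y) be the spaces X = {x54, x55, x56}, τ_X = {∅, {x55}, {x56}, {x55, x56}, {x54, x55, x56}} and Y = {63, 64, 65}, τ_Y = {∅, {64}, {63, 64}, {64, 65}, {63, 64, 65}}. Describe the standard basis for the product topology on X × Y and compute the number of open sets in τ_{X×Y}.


Basis B = {∅ × ∅, {x55} × {64}, {x56} × {64}, {x55} × {63, 64}, {x55} × {64, 65}, {x55, x56} × {64}, {x56} × {63, 64}, {x56} × {64, 65}, {x54, x55, x56} × {64}, {x55} × {63, 64, 65}, {x56} × {63, 64, 65}, {x55, x56} × {63, 64}, {x55, x56} × {64, 65}, {x54, x55, x56} × {63, 64}, {x54, x55, x56} × {64, 65}, {x55, x56} × {63, 64, 65}, {x54, x55, x56} × {63, 64, 65}}; |τ_{X×Y}| = 50.

Enumerate products U × V with U ∈ τ_X, V ∈ τ_Y (deduplicated):
  ∅ × ∅ = {} (∅)
  {x55} × {64} = {(x55,64)}
  {x56} × {64} = {(x56,64)}
  {x55} × {63, 64} = {(x55,63), (x55,64)}
  {x55} × {64, 65} = {(x55,64), (x55,65)}
  {x55, x56} × {64} = {(x55,64), (x56,64)}
  {x56} × {63, 64} = {(x56,63), (x56,64)}
  {x56} × {64, 65} = {(x56,64), (x56,65)}
  {x54, x55, x56} × {64} = {(x54,64), (x55,64), (x56,64)}
  {x55} × {63, 64, 65} = {(x55,63), (x55,64), (x55,65)}
  {x56} × {63, 64, 65} = {(x56,63), (x56,64), (x56,65)}
  {x55, x56} × {63, 64} = {(x55,63), (x55,64), (x56,63), (x56,64)}
  {x55, x56} × {64, 65} = {(x55,64), (x55,65), (x56,64), (x56,65)}
  {x54, x55, x56} × {63, 64} = {(x54,63), (x54,64), (x55,63), (x55,64), (x56,63), (x56,64)}
  {x54, x55, x56} × {64, 65} = {(x54,64), (x54,65), (x55,64), (x55,65), (x56,64), (x56,65)}
  {x55, x56} × {63, 64, 65} = {(x55,63), (x55,64), (x55,65), (x56,63), (x56,64), (x56,65)}
  {x54, x55, x56} × {63, 64, 65} = {(x54,63), (x54,64), (x54,65), (x55,63), (x55,64), (x55,65), (x56,63), (x56,64), (x56,65)}
These 17 distinct sets form the basis B.
Close under arbitrary unions to get τ_{X×Y}; counting gives |τ_{X×Y}| = 50.


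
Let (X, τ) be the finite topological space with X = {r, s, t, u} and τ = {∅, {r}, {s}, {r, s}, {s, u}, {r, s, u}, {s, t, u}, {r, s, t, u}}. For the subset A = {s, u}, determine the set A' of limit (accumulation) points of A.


A' = {t, u}

For each x ∈ X, list the open sets U ∈ τ with x ∈ U, then check whether U ∩ (A ∖ {x}) ≠ ∅ for every such U.
  x = r: open {r} ∋ x has {r} ∩ (A ∖ {r}) = ∅, so x is NOT a limit point.
  x = s: open {s} ∋ x has {s} ∩ (A ∖ {s}) = ∅, so x is NOT a limit point.
  x = t: opens ∋ x are {s, t, u}, {r, s, t, u}; each meets A ∖ {t}, so x IS a limit point.
  x = u: opens ∋ x are {s, u}, {r, s, u}, {s, t, u}, {r, s, t, u}; each meets A ∖ {u}, so x IS a limit point.
Collecting: A' = {t, u}.


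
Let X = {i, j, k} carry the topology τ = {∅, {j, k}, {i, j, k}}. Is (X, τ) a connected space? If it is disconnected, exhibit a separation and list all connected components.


(X, τ) is connected.

Find clopen sets (U ∈ τ with X ∖ U ∈ τ):
  U = ∅, X ∖ U = {i, j, k} — both open, so U is clopen.
  U = {i, j, k}, X ∖ U = ∅ — both open, so U is clopen.
Only trivial clopens (∅ and X) exist, so (X, τ) is connected.
Compute connected components by grouping points that agree on all clopens:
  component: {i, j, k}


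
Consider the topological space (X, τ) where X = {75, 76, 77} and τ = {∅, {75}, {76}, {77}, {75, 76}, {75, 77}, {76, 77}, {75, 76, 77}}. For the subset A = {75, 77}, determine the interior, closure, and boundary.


int(A) = {75, 77}, cl(A) = {75, 77}, ∂A = ∅.

Closed sets in (X, τ) are complements of opens:
  closed(X, τ) = {∅, {75}, {76}, {77}, {75, 76}, {75, 77}, {76, 77}, {75, 76, 77}}.
int(A) = ⋃ {U ∈ τ : U ⊆ A}. Opens contained in A: ∅, {75}, {77}, {75, 77}.
Taking the union of these: int(A) = {75, 77}.
cl(A) = ⋂ {C closed : A ⊆ C}. Closed sets containing A: {75, 77}, {75, 76, 77}.
Intersecting these: cl(A) = {75, 77}.
∂A = cl(A) ∖ int(A) = {75, 77} ∖ {75, 77} = ∅.
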